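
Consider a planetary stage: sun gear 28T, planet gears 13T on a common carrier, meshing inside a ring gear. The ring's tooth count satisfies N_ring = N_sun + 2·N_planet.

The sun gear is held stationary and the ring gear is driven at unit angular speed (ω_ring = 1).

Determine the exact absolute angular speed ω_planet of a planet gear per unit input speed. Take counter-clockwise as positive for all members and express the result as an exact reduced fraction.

N_ring = 28 + 2·13 = 54
28(ω_s−ω_c) = −54(ω_r−ω_c),  ω_s=0, ω_r=1
28(0−ω_c) = −54(1−ω_c)  ⇒  82ω_c = 54  ⇒  ω_c = 27/41
sun–planet: 28·(0−27/41) = −13·(ω_p−ω_c)  ⇒  ω_p−ω_c = −(28/13)·(-27/41) = 756/533
ω_p = 27/41 + 756/533 = 27/13

27/13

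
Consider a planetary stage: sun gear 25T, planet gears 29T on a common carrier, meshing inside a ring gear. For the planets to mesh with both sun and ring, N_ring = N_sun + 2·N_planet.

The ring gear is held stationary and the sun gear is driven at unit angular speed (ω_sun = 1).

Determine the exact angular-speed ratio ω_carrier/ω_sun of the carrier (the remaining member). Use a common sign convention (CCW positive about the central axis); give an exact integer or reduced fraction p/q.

N_ring = 25 + 2·29 = 83
25(ω_s−ω_c) = −83(ω_r−ω_c),  ω_r=0, ω_s=1
25(1−ω_c) = −83(0−ω_c)  ⇒  108ω_c = 25  ⇒  ω_c = 25/108
ω_c/ω_s = 25/108

25/108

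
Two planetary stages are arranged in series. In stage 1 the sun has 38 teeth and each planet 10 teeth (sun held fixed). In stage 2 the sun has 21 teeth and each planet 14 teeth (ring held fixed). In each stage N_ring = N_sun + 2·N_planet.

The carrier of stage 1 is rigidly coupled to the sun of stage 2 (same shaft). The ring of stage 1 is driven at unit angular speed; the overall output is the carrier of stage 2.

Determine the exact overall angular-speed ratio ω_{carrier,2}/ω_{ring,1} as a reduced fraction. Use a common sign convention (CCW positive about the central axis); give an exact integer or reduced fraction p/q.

Stage 1: N_ring = 38 + 2·10 = 58
Stage 1: 38(ω_s−ω_c) = −58(ω_r−ω_c),  ω_s=0, ω_r=1
Stage 1: 38(0−ω_c) = −58(1−ω_c)  ⇒  96ω_c = 58  ⇒  ω_c = 29/48
  ⇒ ω_c¹/ω_r¹ = 29/48
Stage 2: N_ring = 21 + 2·14 = 49
Stage 2: 21(ω_s−ω_c) = −49(ω_r−ω_c),  ω_r=0, ω_s=1
Stage 2: 21(1−ω_c) = −49(0−ω_c)  ⇒  70ω_c = 21  ⇒  ω_c = 3/10
  ⇒ ω_c²/ω_s² = 3/10
Coupling ω_s² = ω_c¹ ⇒ overall = 29/48 × 3/10 = 29/160

29/160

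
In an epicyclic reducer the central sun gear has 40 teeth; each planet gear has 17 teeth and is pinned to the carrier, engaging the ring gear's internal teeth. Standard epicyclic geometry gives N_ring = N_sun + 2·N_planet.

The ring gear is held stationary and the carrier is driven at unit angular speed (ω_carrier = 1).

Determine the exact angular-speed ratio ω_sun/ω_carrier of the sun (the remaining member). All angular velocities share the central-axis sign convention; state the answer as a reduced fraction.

57/20

N_ring = 40 + 2·17 = 74
40(ω_s−ω_c) = −74(ω_r−ω_c),  ω_r=0, ω_c=1
ω_s = 1 − (74/40)(0−1) = 57/20
ω_s/ω_c = 57/20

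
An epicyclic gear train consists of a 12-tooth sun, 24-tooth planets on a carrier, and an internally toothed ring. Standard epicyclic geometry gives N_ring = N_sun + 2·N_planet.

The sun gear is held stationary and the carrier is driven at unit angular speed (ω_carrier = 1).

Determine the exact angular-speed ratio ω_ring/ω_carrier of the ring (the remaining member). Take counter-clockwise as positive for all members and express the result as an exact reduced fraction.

6/5

N_ring = 12 + 2·24 = 60
12(ω_s−ω_c) = −60(ω_r−ω_c),  ω_s=0, ω_c=1
ω_r = 1 − (12/60)(0−1) = 6/5
ω_r/ω_c = 6/5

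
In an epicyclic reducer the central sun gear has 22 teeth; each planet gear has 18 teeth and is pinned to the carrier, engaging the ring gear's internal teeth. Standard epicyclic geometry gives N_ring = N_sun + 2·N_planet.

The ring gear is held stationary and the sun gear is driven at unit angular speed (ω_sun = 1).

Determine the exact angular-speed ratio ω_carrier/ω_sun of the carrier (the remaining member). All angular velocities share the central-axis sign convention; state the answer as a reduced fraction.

11/40

N_ring = 22 + 2·18 = 58
22(ω_s−ω_c) = −58(ω_r−ω_c),  ω_r=0, ω_s=1
22(1−ω_c) = −58(0−ω_c)  ⇒  80ω_c = 22  ⇒  ω_c = 11/40
ω_c/ω_s = 11/40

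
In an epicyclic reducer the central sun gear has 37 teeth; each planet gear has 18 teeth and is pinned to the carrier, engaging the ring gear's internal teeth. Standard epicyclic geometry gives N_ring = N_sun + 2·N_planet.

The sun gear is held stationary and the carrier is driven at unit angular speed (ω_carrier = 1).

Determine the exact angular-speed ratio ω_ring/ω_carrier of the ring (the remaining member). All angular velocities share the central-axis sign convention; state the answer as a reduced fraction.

N_ring = 37 + 2·18 = 73
37(ω_s−ω_c) = −73(ω_r−ω_c),  ω_s=0, ω_c=1
ω_r = 1 − (37/73)(0−1) = 110/73
ω_r/ω_c = 110/73

110/73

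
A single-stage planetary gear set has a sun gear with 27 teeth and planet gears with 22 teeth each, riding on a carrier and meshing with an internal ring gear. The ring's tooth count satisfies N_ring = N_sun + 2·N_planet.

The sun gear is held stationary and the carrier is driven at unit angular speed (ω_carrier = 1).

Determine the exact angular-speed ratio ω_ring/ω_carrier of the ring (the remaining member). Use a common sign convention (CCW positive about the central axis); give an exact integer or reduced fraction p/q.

98/71

N_ring = 27 + 2·22 = 71
27(ω_s−ω_c) = −71(ω_r−ω_c),  ω_s=0, ω_c=1
ω_r = 1 − (27/71)(0−1) = 98/71
ω_r/ω_c = 98/71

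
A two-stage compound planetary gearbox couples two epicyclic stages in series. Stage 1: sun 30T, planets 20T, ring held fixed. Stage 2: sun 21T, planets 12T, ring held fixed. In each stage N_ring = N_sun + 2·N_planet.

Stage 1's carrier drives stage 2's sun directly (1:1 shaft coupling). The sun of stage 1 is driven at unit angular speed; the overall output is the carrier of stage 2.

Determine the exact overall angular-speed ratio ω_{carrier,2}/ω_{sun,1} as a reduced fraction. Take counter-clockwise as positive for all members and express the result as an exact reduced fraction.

21/220

Stage 1: N_ring = 30 + 2·20 = 70
Stage 1: 30(ω_s−ω_c) = −70(ω_r−ω_c),  ω_r=0, ω_s=1
Stage 1: 30(1−ω_c) = −70(0−ω_c)  ⇒  100ω_c = 30  ⇒  ω_c = 3/10
  ⇒ ω_c¹/ω_s¹ = 3/10
Stage 2: N_ring = 21 + 2·12 = 45
Stage 2: 21(ω_s−ω_c) = −45(ω_r−ω_c),  ω_r=0, ω_s=1
Stage 2: 21(1−ω_c) = −45(0−ω_c)  ⇒  66ω_c = 21  ⇒  ω_c = 7/22
  ⇒ ω_c²/ω_s² = 7/22
Coupling ω_s² = ω_c¹ ⇒ overall = 3/10 × 7/22 = 21/220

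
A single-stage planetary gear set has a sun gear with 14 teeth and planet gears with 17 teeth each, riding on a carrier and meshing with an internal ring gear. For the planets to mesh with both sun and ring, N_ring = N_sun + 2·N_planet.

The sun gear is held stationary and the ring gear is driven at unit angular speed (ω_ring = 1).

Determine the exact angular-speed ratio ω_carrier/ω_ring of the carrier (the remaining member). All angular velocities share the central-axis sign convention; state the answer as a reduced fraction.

N_ring = 14 + 2·17 = 48
14(ω_s−ω_c) = −48(ω_r−ω_c),  ω_s=0, ω_r=1
14(0−ω_c) = −48(1−ω_c)  ⇒  62ω_c = 48  ⇒  ω_c = 24/31
ω_c/ω_r = 24/31

24/31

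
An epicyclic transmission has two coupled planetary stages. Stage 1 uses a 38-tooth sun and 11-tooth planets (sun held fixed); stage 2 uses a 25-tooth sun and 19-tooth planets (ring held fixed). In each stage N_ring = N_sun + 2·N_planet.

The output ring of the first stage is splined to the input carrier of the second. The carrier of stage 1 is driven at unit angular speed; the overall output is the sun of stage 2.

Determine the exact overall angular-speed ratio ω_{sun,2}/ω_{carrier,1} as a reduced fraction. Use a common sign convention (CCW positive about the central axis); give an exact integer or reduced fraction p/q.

2156/375

Stage 1: N_ring = 38 + 2·11 = 60
Stage 1: 38(ω_s−ω_c) = −60(ω_r−ω_c),  ω_s=0, ω_c=1
Stage 1: ω_r = 1 − (38/60)(0−1) = 49/30
  ⇒ ω_r¹/ω_c¹ = 49/30
Stage 2: N_ring = 25 + 2·19 = 63
Stage 2: 25(ω_s−ω_c) = −63(ω_r−ω_c),  ω_r=0, ω_c=1
Stage 2: ω_s = 1 − (63/25)(0−1) = 88/25
  ⇒ ω_s²/ω_c² = 88/25
Coupling ω_c² = ω_r¹ ⇒ overall = 49/30 × 88/25 = 2156/375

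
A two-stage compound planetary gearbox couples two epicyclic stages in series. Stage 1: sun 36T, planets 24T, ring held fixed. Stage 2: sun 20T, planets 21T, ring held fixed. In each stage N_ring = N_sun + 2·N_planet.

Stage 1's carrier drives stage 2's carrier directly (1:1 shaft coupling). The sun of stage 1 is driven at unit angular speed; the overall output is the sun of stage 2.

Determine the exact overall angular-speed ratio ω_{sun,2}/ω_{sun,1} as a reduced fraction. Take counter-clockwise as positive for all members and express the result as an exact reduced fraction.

123/100

Stage 1: N_ring = 36 + 2·24 = 84
Stage 1: 36(ω_s−ω_c) = −84(ω_r−ω_c),  ω_r=0, ω_s=1
Stage 1: 36(1−ω_c) = −84(0−ω_c)  ⇒  120ω_c = 36  ⇒  ω_c = 3/10
  ⇒ ω_c¹/ω_s¹ = 3/10
Stage 2: N_ring = 20 + 2·21 = 62
Stage 2: 20(ω_s−ω_c) = −62(ω_r−ω_c),  ω_r=0, ω_c=1
Stage 2: ω_s = 1 − (62/20)(0−1) = 41/10
  ⇒ ω_s²/ω_c² = 41/10
Coupling ω_c² = ω_c¹ ⇒ overall = 3/10 × 41/10 = 123/100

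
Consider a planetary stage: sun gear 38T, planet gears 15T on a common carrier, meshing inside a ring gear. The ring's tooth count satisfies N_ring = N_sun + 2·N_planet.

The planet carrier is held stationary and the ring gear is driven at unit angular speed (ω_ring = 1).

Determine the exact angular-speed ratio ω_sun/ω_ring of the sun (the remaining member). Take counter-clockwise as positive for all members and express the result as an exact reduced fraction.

N_ring = 38 + 2·15 = 68
38(ω_s−ω_c) = −68(ω_r−ω_c),  ω_c=0, ω_r=1
ω_s = 0 − (68/38)(1−0) = -34/19
ω_s/ω_r = -34/19

-34/19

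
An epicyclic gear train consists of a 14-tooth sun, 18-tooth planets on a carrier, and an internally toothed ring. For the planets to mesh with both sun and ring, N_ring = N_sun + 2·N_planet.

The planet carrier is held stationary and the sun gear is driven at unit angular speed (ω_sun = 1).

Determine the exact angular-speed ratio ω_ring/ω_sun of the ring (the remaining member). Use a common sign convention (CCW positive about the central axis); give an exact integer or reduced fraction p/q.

N_ring = 14 + 2·18 = 50
14(ω_s−ω_c) = −50(ω_r−ω_c),  ω_c=0, ω_s=1
ω_r = 0 − (14/50)(1−0) = -7/25
ω_r/ω_s = -7/25

-7/25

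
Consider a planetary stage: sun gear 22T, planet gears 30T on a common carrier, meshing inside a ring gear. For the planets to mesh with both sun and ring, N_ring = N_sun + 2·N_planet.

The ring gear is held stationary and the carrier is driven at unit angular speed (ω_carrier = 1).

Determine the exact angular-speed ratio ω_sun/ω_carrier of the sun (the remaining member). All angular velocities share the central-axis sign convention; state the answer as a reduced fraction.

52/11

N_ring = 22 + 2·30 = 82
22(ω_s−ω_c) = −82(ω_r−ω_c),  ω_r=0, ω_c=1
ω_s = 1 − (82/22)(0−1) = 52/11
ω_s/ω_c = 52/11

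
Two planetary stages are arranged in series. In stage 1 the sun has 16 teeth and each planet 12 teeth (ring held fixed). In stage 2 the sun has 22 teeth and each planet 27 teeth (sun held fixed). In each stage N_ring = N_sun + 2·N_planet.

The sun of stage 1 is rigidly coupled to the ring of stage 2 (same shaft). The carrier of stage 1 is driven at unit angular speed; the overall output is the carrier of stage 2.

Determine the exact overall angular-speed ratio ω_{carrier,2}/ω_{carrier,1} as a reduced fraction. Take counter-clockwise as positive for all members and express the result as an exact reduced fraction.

19/7

Stage 1: N_ring = 16 + 2·12 = 40
Stage 1: 16(ω_s−ω_c) = −40(ω_r−ω_c),  ω_r=0, ω_c=1
Stage 1: ω_s = 1 − (40/16)(0−1) = 7/2
  ⇒ ω_s¹/ω_c¹ = 7/2
Stage 2: N_ring = 22 + 2·27 = 76
Stage 2: 22(ω_s−ω_c) = −76(ω_r−ω_c),  ω_s=0, ω_r=1
Stage 2: 22(0−ω_c) = −76(1−ω_c)  ⇒  98ω_c = 76  ⇒  ω_c = 38/49
  ⇒ ω_c²/ω_r² = 38/49
Coupling ω_r² = ω_s¹ ⇒ overall = 7/2 × 38/49 = 19/7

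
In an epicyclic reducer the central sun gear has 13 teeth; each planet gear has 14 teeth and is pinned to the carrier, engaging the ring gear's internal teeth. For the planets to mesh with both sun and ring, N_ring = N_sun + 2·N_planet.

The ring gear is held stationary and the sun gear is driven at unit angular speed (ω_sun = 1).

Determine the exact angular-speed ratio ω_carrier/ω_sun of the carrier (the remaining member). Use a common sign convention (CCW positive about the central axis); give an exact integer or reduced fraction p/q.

13/54

N_ring = 13 + 2·14 = 41
13(ω_s−ω_c) = −41(ω_r−ω_c),  ω_r=0, ω_s=1
13(1−ω_c) = −41(0−ω_c)  ⇒  54ω_c = 13  ⇒  ω_c = 13/54
ω_c/ω_s = 13/54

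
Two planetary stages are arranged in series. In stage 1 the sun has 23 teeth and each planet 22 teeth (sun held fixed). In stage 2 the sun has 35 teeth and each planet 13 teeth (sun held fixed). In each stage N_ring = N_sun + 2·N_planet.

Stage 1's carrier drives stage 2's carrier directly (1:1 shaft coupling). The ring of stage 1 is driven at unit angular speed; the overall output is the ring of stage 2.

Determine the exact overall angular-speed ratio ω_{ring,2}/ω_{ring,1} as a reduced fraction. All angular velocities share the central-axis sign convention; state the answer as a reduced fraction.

Stage 1: N_ring = 23 + 2·22 = 67
Stage 1: 23(ω_s−ω_c) = −67(ω_r−ω_c),  ω_s=0, ω_r=1
Stage 1: 23(0−ω_c) = −67(1−ω_c)  ⇒  90ω_c = 67  ⇒  ω_c = 67/90
  ⇒ ω_c¹/ω_r¹ = 67/90
Stage 2: N_ring = 35 + 2·13 = 61
Stage 2: 35(ω_s−ω_c) = −61(ω_r−ω_c),  ω_s=0, ω_c=1
Stage 2: ω_r = 1 − (35/61)(0−1) = 96/61
  ⇒ ω_r²/ω_c² = 96/61
Coupling ω_c² = ω_c¹ ⇒ overall = 67/90 × 96/61 = 1072/915

1072/915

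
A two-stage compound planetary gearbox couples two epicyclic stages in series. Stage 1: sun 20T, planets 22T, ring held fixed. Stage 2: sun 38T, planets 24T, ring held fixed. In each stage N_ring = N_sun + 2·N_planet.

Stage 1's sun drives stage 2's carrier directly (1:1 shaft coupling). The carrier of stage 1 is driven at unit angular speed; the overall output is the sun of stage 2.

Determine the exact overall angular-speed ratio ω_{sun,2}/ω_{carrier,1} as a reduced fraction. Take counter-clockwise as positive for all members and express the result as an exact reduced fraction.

Stage 1: N_ring = 20 + 2·22 = 64
Stage 1: 20(ω_s−ω_c) = −64(ω_r−ω_c),  ω_r=0, ω_c=1
Stage 1: ω_s = 1 − (64/20)(0−1) = 21/5
  ⇒ ω_s¹/ω_c¹ = 21/5
Stage 2: N_ring = 38 + 2·24 = 86
Stage 2: 38(ω_s−ω_c) = −86(ω_r−ω_c),  ω_r=0, ω_c=1
Stage 2: ω_s = 1 − (86/38)(0−1) = 62/19
  ⇒ ω_s²/ω_c² = 62/19
Coupling ω_c² = ω_s¹ ⇒ overall = 21/5 × 62/19 = 1302/95

1302/95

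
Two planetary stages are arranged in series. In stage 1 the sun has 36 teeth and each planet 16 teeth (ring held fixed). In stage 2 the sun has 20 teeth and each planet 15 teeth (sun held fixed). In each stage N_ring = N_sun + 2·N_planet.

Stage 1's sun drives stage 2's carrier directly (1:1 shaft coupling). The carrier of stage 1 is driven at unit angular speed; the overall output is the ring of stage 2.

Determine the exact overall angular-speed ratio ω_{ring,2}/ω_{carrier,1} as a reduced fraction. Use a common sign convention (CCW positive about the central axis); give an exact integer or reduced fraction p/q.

182/45

Stage 1: N_ring = 36 + 2·16 = 68
Stage 1: 36(ω_s−ω_c) = −68(ω_r−ω_c),  ω_r=0, ω_c=1
Stage 1: ω_s = 1 − (68/36)(0−1) = 26/9
  ⇒ ω_s¹/ω_c¹ = 26/9
Stage 2: N_ring = 20 + 2·15 = 50
Stage 2: 20(ω_s−ω_c) = −50(ω_r−ω_c),  ω_s=0, ω_c=1
Stage 2: ω_r = 1 − (20/50)(0−1) = 7/5
  ⇒ ω_r²/ω_c² = 7/5
Coupling ω_c² = ω_s¹ ⇒ overall = 26/9 × 7/5 = 182/45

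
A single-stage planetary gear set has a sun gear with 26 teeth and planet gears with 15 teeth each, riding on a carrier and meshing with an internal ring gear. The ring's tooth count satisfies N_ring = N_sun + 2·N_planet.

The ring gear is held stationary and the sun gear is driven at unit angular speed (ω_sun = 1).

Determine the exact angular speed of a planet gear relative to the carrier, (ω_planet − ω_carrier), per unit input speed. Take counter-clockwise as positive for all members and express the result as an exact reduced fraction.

N_ring = 26 + 2·15 = 56
26(ω_s−ω_c) = −56(ω_r−ω_c),  ω_r=0, ω_s=1
26(1−ω_c) = −56(0−ω_c)  ⇒  82ω_c = 26  ⇒  ω_c = 13/41
sun–planet: 26·(1−13/41) = −15·(ω_p−ω_c)  ⇒  ω_p−ω_c = −(26/15)·(28/41) = -728/615

-728/615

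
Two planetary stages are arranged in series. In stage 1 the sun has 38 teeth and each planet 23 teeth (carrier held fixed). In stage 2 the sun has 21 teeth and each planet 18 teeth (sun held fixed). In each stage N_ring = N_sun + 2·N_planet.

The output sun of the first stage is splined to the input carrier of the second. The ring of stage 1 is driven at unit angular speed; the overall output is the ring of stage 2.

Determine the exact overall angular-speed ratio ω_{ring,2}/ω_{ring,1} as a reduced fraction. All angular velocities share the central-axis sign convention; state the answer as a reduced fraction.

-1092/361

Stage 1: N_ring = 38 + 2·23 = 84
Stage 1: 38(ω_s−ω_c) = −84(ω_r−ω_c),  ω_c=0, ω_r=1
Stage 1: ω_s = 0 − (84/38)(1−0) = -42/19
  ⇒ ω_s¹/ω_r¹ = -42/19
Stage 2: N_ring = 21 + 2·18 = 57
Stage 2: 21(ω_s−ω_c) = −57(ω_r−ω_c),  ω_s=0, ω_c=1
Stage 2: ω_r = 1 − (21/57)(0−1) = 26/19
  ⇒ ω_r²/ω_c² = 26/19
Coupling ω_c² = ω_s¹ ⇒ overall = -42/19 × 26/19 = -1092/361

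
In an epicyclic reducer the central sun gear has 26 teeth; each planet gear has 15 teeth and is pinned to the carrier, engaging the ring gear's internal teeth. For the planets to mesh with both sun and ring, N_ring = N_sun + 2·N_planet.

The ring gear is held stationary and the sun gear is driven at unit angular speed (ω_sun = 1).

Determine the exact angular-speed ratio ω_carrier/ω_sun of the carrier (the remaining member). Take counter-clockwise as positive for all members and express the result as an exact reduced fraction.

N_ring = 26 + 2·15 = 56
26(ω_s−ω_c) = −56(ω_r−ω_c),  ω_r=0, ω_s=1
26(1−ω_c) = −56(0−ω_c)  ⇒  82ω_c = 26  ⇒  ω_c = 13/41
ω_c/ω_s = 13/41

13/41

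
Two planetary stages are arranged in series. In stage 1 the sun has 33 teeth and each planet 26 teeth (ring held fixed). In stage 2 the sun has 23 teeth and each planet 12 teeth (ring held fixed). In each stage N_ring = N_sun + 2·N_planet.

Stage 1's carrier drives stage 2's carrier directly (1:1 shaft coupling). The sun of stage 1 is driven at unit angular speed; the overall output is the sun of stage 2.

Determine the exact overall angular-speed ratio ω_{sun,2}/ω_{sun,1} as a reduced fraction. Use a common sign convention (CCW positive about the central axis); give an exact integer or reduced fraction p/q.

Stage 1: N_ring = 33 + 2·26 = 85
Stage 1: 33(ω_s−ω_c) = −85(ω_r−ω_c),  ω_r=0, ω_s=1
Stage 1: 33(1−ω_c) = −85(0−ω_c)  ⇒  118ω_c = 33  ⇒  ω_c = 33/118
  ⇒ ω_c¹/ω_s¹ = 33/118
Stage 2: N_ring = 23 + 2·12 = 47
Stage 2: 23(ω_s−ω_c) = −47(ω_r−ω_c),  ω_r=0, ω_c=1
Stage 2: ω_s = 1 − (47/23)(0−1) = 70/23
  ⇒ ω_s²/ω_c² = 70/23
Coupling ω_c² = ω_c¹ ⇒ overall = 33/118 × 70/23 = 1155/1357

1155/1357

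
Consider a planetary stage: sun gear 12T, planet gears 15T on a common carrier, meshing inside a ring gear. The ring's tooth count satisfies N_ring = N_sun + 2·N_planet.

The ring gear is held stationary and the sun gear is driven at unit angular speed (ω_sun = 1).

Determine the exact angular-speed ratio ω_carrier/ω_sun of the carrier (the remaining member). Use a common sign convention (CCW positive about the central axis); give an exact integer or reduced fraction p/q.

N_ring = 12 + 2·15 = 42
12(ω_s−ω_c) = −42(ω_r−ω_c),  ω_r=0, ω_s=1
12(1−ω_c) = −42(0−ω_c)  ⇒  54ω_c = 12  ⇒  ω_c = 2/9
ω_c/ω_s = 2/9

2/9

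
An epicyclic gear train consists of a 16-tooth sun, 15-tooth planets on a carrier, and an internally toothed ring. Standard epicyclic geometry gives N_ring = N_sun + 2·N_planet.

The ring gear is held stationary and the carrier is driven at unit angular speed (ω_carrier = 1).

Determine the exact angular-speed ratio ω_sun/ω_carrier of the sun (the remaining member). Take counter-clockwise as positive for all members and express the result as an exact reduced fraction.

N_ring = 16 + 2·15 = 46
16(ω_s−ω_c) = −46(ω_r−ω_c),  ω_r=0, ω_c=1
ω_s = 1 − (46/16)(0−1) = 31/8
ω_s/ω_c = 31/8

31/8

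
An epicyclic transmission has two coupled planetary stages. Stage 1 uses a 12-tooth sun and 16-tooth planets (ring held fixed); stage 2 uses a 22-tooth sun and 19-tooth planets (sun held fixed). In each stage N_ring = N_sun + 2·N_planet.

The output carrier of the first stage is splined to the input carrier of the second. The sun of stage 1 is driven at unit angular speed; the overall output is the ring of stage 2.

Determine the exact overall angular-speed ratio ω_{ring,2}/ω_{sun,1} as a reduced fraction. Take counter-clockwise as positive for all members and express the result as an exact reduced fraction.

41/140

Stage 1: N_ring = 12 + 2·16 = 44
Stage 1: 12(ω_s−ω_c) = −44(ω_r−ω_c),  ω_r=0, ω_s=1
Stage 1: 12(1−ω_c) = −44(0−ω_c)  ⇒  56ω_c = 12  ⇒  ω_c = 3/14
  ⇒ ω_c¹/ω_s¹ = 3/14
Stage 2: N_ring = 22 + 2·19 = 60
Stage 2: 22(ω_s−ω_c) = −60(ω_r−ω_c),  ω_s=0, ω_c=1
Stage 2: ω_r = 1 − (22/60)(0−1) = 41/30
  ⇒ ω_r²/ω_c² = 41/30
Coupling ω_c² = ω_c¹ ⇒ overall = 3/14 × 41/30 = 41/140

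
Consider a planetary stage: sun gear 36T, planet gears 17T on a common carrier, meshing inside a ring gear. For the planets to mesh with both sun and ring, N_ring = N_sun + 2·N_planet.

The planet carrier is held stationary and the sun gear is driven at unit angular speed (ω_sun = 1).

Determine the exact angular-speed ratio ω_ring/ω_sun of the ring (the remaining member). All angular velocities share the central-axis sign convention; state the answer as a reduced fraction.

N_ring = 36 + 2·17 = 70
36(ω_s−ω_c) = −70(ω_r−ω_c),  ω_c=0, ω_s=1
ω_r = 0 − (36/70)(1−0) = -18/35
ω_r/ω_s = -18/35

-18/35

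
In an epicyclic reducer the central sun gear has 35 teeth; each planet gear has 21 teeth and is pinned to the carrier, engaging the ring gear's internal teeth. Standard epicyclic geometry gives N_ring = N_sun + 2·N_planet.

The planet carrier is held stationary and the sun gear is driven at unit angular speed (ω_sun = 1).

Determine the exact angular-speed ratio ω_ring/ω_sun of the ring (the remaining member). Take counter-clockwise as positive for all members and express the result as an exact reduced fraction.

N_ring = 35 + 2·21 = 77
35(ω_s−ω_c) = −77(ω_r−ω_c),  ω_c=0, ω_s=1
ω_r = 0 − (35/77)(1−0) = -5/11
ω_r/ω_s = -5/11

-5/11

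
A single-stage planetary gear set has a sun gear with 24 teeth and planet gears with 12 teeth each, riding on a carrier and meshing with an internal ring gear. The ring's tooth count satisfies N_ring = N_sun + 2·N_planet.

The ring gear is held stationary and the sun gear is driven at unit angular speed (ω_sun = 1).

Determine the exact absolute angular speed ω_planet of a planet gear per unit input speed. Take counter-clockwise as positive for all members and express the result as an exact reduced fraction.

-1

N_ring = 24 + 2·12 = 48
24(ω_s−ω_c) = −48(ω_r−ω_c),  ω_r=0, ω_s=1
24(1−ω_c) = −48(0−ω_c)  ⇒  72ω_c = 24  ⇒  ω_c = 1/3
sun–planet: 24·(1−1/3) = −12·(ω_p−ω_c)  ⇒  ω_p−ω_c = −(24/12)·(2/3) = -4/3
ω_p = 1/3 − 4/3 = -1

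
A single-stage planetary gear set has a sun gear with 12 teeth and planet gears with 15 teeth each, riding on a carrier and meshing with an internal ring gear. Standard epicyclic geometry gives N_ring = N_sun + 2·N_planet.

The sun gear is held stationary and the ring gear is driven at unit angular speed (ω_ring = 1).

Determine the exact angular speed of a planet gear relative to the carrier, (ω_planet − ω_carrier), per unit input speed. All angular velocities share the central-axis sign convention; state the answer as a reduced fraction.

N_ring = 12 + 2·15 = 42
12(ω_s−ω_c) = −42(ω_r−ω_c),  ω_s=0, ω_r=1
12(0−ω_c) = −42(1−ω_c)  ⇒  54ω_c = 42  ⇒  ω_c = 7/9
sun–planet: 12·(0−7/9) = −15·(ω_p−ω_c)  ⇒  ω_p−ω_c = −(12/15)·(-7/9) = 28/45

28/45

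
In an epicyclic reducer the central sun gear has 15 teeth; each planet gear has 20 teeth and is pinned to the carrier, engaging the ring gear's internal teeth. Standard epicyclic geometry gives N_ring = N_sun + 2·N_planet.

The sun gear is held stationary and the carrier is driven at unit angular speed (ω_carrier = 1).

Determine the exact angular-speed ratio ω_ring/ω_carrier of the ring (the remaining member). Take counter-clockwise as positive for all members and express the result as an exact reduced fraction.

14/11

N_ring = 15 + 2·20 = 55
15(ω_s−ω_c) = −55(ω_r−ω_c),  ω_s=0, ω_c=1
ω_r = 1 − (15/55)(0−1) = 14/11
ω_r/ω_c = 14/11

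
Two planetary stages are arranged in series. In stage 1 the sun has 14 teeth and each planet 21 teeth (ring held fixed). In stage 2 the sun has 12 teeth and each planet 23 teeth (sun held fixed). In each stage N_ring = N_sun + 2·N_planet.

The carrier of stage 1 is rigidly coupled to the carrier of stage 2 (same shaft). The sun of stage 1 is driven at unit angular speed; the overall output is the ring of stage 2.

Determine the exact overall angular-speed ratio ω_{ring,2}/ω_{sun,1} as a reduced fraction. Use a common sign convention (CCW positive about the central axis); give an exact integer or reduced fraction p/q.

7/29

Stage 1: N_ring = 14 + 2·21 = 56
Stage 1: 14(ω_s−ω_c) = −56(ω_r−ω_c),  ω_r=0, ω_s=1
Stage 1: 14(1−ω_c) = −56(0−ω_c)  ⇒  70ω_c = 14  ⇒  ω_c = 1/5
  ⇒ ω_c¹/ω_s¹ = 1/5
Stage 2: N_ring = 12 + 2·23 = 58
Stage 2: 12(ω_s−ω_c) = −58(ω_r−ω_c),  ω_s=0, ω_c=1
Stage 2: ω_r = 1 − (12/58)(0−1) = 35/29
  ⇒ ω_r²/ω_c² = 35/29
Coupling ω_c² = ω_c¹ ⇒ overall = 1/5 × 35/29 = 7/29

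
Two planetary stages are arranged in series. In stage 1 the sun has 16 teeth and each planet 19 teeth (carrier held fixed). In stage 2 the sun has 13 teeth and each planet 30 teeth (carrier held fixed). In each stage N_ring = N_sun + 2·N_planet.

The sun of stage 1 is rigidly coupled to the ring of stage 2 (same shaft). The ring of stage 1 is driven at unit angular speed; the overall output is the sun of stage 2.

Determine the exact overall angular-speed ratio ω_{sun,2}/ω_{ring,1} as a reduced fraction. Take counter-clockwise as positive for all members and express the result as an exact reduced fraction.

1971/104

Stage 1: N_ring = 16 + 2·19 = 54
Stage 1: 16(ω_s−ω_c) = −54(ω_r−ω_c),  ω_c=0, ω_r=1
Stage 1: ω_s = 0 − (54/16)(1−0) = -27/8
  ⇒ ω_s¹/ω_r¹ = -27/8
Stage 2: N_ring = 13 + 2·30 = 73
Stage 2: 13(ω_s−ω_c) = −73(ω_r−ω_c),  ω_c=0, ω_r=1
Stage 2: ω_s = 0 − (73/13)(1−0) = -73/13
  ⇒ ω_s²/ω_r² = -73/13
Coupling ω_r² = ω_s¹ ⇒ overall = -27/8 × -73/13 = 1971/104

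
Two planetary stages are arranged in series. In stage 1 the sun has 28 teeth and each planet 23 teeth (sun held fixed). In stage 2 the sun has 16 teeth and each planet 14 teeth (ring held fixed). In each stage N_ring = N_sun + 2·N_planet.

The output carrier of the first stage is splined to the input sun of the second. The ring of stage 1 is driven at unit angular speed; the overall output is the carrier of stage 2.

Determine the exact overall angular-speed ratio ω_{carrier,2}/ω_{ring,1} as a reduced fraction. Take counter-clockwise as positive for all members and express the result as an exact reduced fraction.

Stage 1: N_ring = 28 + 2·23 = 74
Stage 1: 28(ω_s−ω_c) = −74(ω_r−ω_c),  ω_s=0, ω_r=1
Stage 1: 28(0−ω_c) = −74(1−ω_c)  ⇒  102ω_c = 74  ⇒  ω_c = 37/51
  ⇒ ω_c¹/ω_r¹ = 37/51
Stage 2: N_ring = 16 + 2·14 = 44
Stage 2: 16(ω_s−ω_c) = −44(ω_r−ω_c),  ω_r=0, ω_s=1
Stage 2: 16(1−ω_c) = −44(0−ω_c)  ⇒  60ω_c = 16  ⇒  ω_c = 4/15
  ⇒ ω_c²/ω_s² = 4/15
Coupling ω_s² = ω_c¹ ⇒ overall = 37/51 × 4/15 = 148/765

148/765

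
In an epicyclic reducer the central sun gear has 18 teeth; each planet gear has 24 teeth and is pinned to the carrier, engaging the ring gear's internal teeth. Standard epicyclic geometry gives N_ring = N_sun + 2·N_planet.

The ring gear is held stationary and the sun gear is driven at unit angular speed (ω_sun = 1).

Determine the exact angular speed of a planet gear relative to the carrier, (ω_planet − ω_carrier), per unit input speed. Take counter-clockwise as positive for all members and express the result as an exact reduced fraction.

-33/56

N_ring = 18 + 2·24 = 66
18(ω_s−ω_c) = −66(ω_r−ω_c),  ω_r=0, ω_s=1
18(1−ω_c) = −66(0−ω_c)  ⇒  84ω_c = 18  ⇒  ω_c = 3/14
sun–planet: 18·(1−3/14) = −24·(ω_p−ω_c)  ⇒  ω_p−ω_c = −(18/24)·(11/14) = -33/56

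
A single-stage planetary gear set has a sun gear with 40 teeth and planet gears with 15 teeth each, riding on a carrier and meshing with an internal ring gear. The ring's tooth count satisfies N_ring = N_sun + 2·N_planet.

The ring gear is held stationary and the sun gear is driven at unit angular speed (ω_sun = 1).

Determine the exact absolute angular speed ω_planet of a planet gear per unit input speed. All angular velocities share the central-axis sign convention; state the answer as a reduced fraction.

-4/3

N_ring = 40 + 2·15 = 70
40(ω_s−ω_c) = −70(ω_r−ω_c),  ω_r=0, ω_s=1
40(1−ω_c) = −70(0−ω_c)  ⇒  110ω_c = 40  ⇒  ω_c = 4/11
sun–planet: 40·(1−4/11) = −15·(ω_p−ω_c)  ⇒  ω_p−ω_c = −(40/15)·(7/11) = -56/33
ω_p = 4/11 − 56/33 = -4/3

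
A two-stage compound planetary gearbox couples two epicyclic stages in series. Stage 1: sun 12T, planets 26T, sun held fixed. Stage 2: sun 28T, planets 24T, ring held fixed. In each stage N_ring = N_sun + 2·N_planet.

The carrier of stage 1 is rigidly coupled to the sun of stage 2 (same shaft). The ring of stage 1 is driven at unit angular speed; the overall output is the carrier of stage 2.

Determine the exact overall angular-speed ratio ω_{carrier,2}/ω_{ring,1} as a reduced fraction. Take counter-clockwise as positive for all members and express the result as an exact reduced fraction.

Stage 1: N_ring = 12 + 2·26 = 64
Stage 1: 12(ω_s−ω_c) = −64(ω_r−ω_c),  ω_s=0, ω_r=1
Stage 1: 12(0−ω_c) = −64(1−ω_c)  ⇒  76ω_c = 64  ⇒  ω_c = 16/19
  ⇒ ω_c¹/ω_r¹ = 16/19
Stage 2: N_ring = 28 + 2·24 = 76
Stage 2: 28(ω_s−ω_c) = −76(ω_r−ω_c),  ω_r=0, ω_s=1
Stage 2: 28(1−ω_c) = −76(0−ω_c)  ⇒  104ω_c = 28  ⇒  ω_c = 7/26
  ⇒ ω_c²/ω_s² = 7/26
Coupling ω_s² = ω_c¹ ⇒ overall = 16/19 × 7/26 = 56/247

56/247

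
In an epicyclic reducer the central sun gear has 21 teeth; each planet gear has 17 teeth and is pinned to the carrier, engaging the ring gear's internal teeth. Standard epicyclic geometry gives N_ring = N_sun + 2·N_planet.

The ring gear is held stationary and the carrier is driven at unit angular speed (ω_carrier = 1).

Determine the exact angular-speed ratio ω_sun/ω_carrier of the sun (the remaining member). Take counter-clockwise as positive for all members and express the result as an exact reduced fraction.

76/21

N_ring = 21 + 2·17 = 55
21(ω_s−ω_c) = −55(ω_r−ω_c),  ω_r=0, ω_c=1
ω_s = 1 − (55/21)(0−1) = 76/21
ω_s/ω_c = 76/21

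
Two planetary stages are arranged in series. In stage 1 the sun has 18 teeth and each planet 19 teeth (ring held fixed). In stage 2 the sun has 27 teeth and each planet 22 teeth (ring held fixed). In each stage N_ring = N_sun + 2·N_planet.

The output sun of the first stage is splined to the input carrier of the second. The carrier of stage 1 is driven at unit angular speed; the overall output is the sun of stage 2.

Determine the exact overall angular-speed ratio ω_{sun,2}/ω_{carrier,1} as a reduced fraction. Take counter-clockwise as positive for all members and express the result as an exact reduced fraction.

Stage 1: N_ring = 18 + 2·19 = 56
Stage 1: 18(ω_s−ω_c) = −56(ω_r−ω_c),  ω_r=0, ω_c=1
Stage 1: ω_s = 1 − (56/18)(0−1) = 37/9
  ⇒ ω_s¹/ω_c¹ = 37/9
Stage 2: N_ring = 27 + 2·22 = 71
Stage 2: 27(ω_s−ω_c) = −71(ω_r−ω_c),  ω_r=0, ω_c=1
Stage 2: ω_s = 1 − (71/27)(0−1) = 98/27
  ⇒ ω_s²/ω_c² = 98/27
Coupling ω_c² = ω_s¹ ⇒ overall = 37/9 × 98/27 = 3626/243

3626/243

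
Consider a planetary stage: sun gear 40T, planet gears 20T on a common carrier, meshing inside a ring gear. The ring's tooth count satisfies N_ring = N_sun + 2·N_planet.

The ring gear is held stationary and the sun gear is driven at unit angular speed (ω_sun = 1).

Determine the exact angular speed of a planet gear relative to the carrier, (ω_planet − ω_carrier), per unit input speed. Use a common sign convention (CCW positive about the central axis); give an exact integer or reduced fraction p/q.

-4/3

N_ring = 40 + 2·20 = 80
40(ω_s−ω_c) = −80(ω_r−ω_c),  ω_r=0, ω_s=1
40(1−ω_c) = −80(0−ω_c)  ⇒  120ω_c = 40  ⇒  ω_c = 1/3
sun–planet: 40·(1−1/3) = −20·(ω_p−ω_c)  ⇒  ω_p−ω_c = −(40/20)·(2/3) = -4/3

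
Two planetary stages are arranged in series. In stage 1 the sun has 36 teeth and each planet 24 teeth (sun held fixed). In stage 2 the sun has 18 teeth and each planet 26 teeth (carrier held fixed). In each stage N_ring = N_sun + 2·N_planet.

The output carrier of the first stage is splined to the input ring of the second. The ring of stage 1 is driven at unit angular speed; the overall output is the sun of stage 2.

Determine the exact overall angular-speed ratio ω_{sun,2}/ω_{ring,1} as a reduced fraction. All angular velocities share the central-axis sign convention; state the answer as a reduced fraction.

-49/18

Stage 1: N_ring = 36 + 2·24 = 84
Stage 1: 36(ω_s−ω_c) = −84(ω_r−ω_c),  ω_s=0, ω_r=1
Stage 1: 36(0−ω_c) = −84(1−ω_c)  ⇒  120ω_c = 84  ⇒  ω_c = 7/10
  ⇒ ω_c¹/ω_r¹ = 7/10
Stage 2: N_ring = 18 + 2·26 = 70
Stage 2: 18(ω_s−ω_c) = −70(ω_r−ω_c),  ω_c=0, ω_r=1
Stage 2: ω_s = 0 − (70/18)(1−0) = -35/9
  ⇒ ω_s²/ω_r² = -35/9
Coupling ω_r² = ω_c¹ ⇒ overall = 7/10 × -35/9 = -49/18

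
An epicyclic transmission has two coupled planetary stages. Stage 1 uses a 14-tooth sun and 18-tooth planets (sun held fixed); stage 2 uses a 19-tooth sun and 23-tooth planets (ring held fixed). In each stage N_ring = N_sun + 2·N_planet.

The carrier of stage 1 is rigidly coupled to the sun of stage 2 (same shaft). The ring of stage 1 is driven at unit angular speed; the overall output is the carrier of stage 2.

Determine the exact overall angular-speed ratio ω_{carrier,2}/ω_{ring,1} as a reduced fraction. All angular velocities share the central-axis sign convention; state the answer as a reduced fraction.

Stage 1: N_ring = 14 + 2·18 = 50
Stage 1: 14(ω_s−ω_c) = −50(ω_r−ω_c),  ω_s=0, ω_r=1
Stage 1: 14(0−ω_c) = −50(1−ω_c)  ⇒  64ω_c = 50  ⇒  ω_c = 25/32
  ⇒ ω_c¹/ω_r¹ = 25/32
Stage 2: N_ring = 19 + 2·23 = 65
Stage 2: 19(ω_s−ω_c) = −65(ω_r−ω_c),  ω_r=0, ω_s=1
Stage 2: 19(1−ω_c) = −65(0−ω_c)  ⇒  84ω_c = 19  ⇒  ω_c = 19/84
  ⇒ ω_c²/ω_s² = 19/84
Coupling ω_s² = ω_c¹ ⇒ overall = 25/32 × 19/84 = 475/2688

475/2688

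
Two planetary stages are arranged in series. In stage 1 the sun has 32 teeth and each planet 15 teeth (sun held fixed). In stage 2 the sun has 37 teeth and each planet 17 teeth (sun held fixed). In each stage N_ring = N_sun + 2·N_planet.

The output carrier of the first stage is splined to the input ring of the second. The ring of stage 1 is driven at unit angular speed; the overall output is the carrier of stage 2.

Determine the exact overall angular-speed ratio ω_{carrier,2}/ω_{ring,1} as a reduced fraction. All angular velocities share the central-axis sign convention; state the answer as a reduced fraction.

Stage 1: N_ring = 32 + 2·15 = 62
Stage 1: 32(ω_s−ω_c) = −62(ω_r−ω_c),  ω_s=0, ω_r=1
Stage 1: 32(0−ω_c) = −62(1−ω_c)  ⇒  94ω_c = 62  ⇒  ω_c = 31/47
  ⇒ ω_c¹/ω_r¹ = 31/47
Stage 2: N_ring = 37 + 2·17 = 71
Stage 2: 37(ω_s−ω_c) = −71(ω_r−ω_c),  ω_s=0, ω_r=1
Stage 2: 37(0−ω_c) = −71(1−ω_c)  ⇒  108ω_c = 71  ⇒  ω_c = 71/108
  ⇒ ω_c²/ω_r² = 71/108
Coupling ω_r² = ω_c¹ ⇒ overall = 31/47 × 71/108 = 2201/5076

2201/5076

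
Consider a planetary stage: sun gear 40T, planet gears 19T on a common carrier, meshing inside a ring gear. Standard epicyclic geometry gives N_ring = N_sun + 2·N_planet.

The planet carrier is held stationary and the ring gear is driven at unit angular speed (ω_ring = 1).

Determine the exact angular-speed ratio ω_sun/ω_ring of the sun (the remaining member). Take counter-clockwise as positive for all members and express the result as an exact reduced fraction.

-39/20

N_ring = 40 + 2·19 = 78
40(ω_s−ω_c) = −78(ω_r−ω_c),  ω_c=0, ω_r=1
ω_s = 0 − (78/40)(1−0) = -39/20
ω_s/ω_r = -39/20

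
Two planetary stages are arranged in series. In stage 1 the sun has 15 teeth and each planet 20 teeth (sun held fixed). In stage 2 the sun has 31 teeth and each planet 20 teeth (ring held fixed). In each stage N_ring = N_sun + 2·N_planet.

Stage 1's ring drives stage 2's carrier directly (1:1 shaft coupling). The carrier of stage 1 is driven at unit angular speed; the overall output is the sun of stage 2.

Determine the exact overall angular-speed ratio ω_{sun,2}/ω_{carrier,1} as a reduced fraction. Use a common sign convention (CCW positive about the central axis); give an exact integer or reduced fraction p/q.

1428/341

Stage 1: N_ring = 15 + 2·20 = 55
Stage 1: 15(ω_s−ω_c) = −55(ω_r−ω_c),  ω_s=0, ω_c=1
Stage 1: ω_r = 1 − (15/55)(0−1) = 14/11
  ⇒ ω_r¹/ω_c¹ = 14/11
Stage 2: N_ring = 31 + 2·20 = 71
Stage 2: 31(ω_s−ω_c) = −71(ω_r−ω_c),  ω_r=0, ω_c=1
Stage 2: ω_s = 1 − (71/31)(0−1) = 102/31
  ⇒ ω_s²/ω_c² = 102/31
Coupling ω_c² = ω_r¹ ⇒ overall = 14/11 × 102/31 = 1428/341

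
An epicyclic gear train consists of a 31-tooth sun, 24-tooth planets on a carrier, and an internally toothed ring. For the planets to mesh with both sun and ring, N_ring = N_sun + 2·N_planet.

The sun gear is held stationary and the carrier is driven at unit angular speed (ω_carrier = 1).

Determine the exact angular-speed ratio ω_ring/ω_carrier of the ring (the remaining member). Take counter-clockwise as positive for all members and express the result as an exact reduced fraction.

110/79

N_ring = 31 + 2·24 = 79
31(ω_s−ω_c) = −79(ω_r−ω_c),  ω_s=0, ω_c=1
ω_r = 1 − (31/79)(0−1) = 110/79
ω_r/ω_c = 110/79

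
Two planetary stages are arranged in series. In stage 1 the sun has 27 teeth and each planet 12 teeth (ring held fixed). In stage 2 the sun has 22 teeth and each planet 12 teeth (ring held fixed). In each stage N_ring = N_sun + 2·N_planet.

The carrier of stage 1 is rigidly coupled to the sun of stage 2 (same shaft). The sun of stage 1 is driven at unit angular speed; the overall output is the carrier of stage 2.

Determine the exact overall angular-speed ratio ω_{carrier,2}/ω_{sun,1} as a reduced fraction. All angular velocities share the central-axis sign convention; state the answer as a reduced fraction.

Stage 1: N_ring = 27 + 2·12 = 51
Stage 1: 27(ω_s−ω_c) = −51(ω_r−ω_c),  ω_r=0, ω_s=1
Stage 1: 27(1−ω_c) = −51(0−ω_c)  ⇒  78ω_c = 27  ⇒  ω_c = 9/26
  ⇒ ω_c¹/ω_s¹ = 9/26
Stage 2: N_ring = 22 + 2·12 = 46
Stage 2: 22(ω_s−ω_c) = −46(ω_r−ω_c),  ω_r=0, ω_s=1
Stage 2: 22(1−ω_c) = −46(0−ω_c)  ⇒  68ω_c = 22  ⇒  ω_c = 11/34
  ⇒ ω_c²/ω_s² = 11/34
Coupling ω_s² = ω_c¹ ⇒ overall = 9/26 × 11/34 = 99/884

99/884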